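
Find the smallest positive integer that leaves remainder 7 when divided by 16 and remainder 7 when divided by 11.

x ≡ 7 (mod 11) gives x ∈ {7}.
The first of these with x mod 16 = 7 is 7.

7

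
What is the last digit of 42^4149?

Last digits of 2^n: 2, 4, 8, 6 (period 4).
4149 mod 4 = 1, so the last digit matches 2^1 = 2.

2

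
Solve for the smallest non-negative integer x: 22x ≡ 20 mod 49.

The inverse of 22 mod 49 is 29 (since 22·29 = 638 ≡ 1).
Multiplying both sides by 29: x ≡ 29·20 = 580 ≡ 41 (mod 49).

41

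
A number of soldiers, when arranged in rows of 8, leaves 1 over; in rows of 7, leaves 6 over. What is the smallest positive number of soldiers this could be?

x ≡ 6 (mod 7) gives x ∈ {6, 13, 20, 27, 34, 41}.
The first of these with x mod 8 = 1 is 41.

41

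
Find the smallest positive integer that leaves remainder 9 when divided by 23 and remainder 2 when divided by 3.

x ≡ 2 (mod 3) gives x ∈ {2, 5, 8, 11, 14, 17, 20, 23, …}.
The first of these with x mod 23 = 9 is 32.

32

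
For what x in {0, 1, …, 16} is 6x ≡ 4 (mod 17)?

6⁻¹ ≡ 3 (mod 17) because 6·3 = 18 = 1·17 + 1.
Multiplying both sides by 3: x ≡ 3·4 = 12 ≡ 12 (mod 17).

12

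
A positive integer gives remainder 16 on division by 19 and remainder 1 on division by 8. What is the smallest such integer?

73

Since 8·12 ≡ 1 (mod 19), take x = 1 + 8·((16−1)·12 mod 19) = 1 + 8·9 = 73.
Check: 73 mod 19 = 16, 73 mod 8 = 1.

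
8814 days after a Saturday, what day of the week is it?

Sunday

8814 mod 7 = 1 (since 1259·7 = 8813).
Saturday + 1 day → Sunday.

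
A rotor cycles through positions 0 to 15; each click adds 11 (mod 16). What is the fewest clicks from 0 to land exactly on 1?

3

16 = 1·11 + 5
11 = 2·5 + 1
5 = 5·1 + 0
Back-substituting gives 11·3 ≡ 1 (mod 16).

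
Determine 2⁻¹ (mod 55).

55 = 27·2 + 1
2 = 2·1 + 0
Back-substituting gives 2·28 ≡ 1 (mod 55).

28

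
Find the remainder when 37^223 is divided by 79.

34

Square-and-reduce mod 79: 37^1≡37, 37^2≡26, 37^4≡44, 37^8≡40, 37^16≡20, 37^32≡5, 37^64≡25, 37^128≡72.
223 = 1 + 2 + 4 + 8 + 16 + 64 + 128, so 37^223 ≡ 37·26·44·40·20·25·72 ≡ 34 (mod 79).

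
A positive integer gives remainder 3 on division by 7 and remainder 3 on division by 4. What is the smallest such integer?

3

x ≡ 3 (mod 4) gives x ∈ {3}.
The first of these with x mod 7 = 3 is 3.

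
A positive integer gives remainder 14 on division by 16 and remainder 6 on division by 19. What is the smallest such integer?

x ≡ 14 (mod 16) gives x ∈ {14, 30, 46, 62, 78, 94, 110, 126, …}.
The first of these with x mod 19 = 6 is 158.

158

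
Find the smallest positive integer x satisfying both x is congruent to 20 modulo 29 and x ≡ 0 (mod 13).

78

Since 13·9 ≡ 1 (mod 29), take x = 0 + 13·((20−0)·9 mod 29) = 0 + 13·6 = 78.
Check: 78 mod 29 = 20, 78 mod 13 = 0.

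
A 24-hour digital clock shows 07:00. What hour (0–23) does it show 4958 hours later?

21

4958 − 206·24 = 14, so 4958 ≡ 14 (mod 24).
(7 + 14) mod 24 = 21.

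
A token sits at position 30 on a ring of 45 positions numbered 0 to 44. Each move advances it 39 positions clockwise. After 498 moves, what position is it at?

498·39 = 19422.
19422 mod 45 = 27 (since 431·45 = 19395).
(30 + 27) mod 45 = 12.

12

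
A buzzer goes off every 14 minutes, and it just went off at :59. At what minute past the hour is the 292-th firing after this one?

7

292·14 = 4088.
4088 − 68·60 = 8, so 4088 ≡ 8 (mod 60).
(59 + 8) mod 60 = 7.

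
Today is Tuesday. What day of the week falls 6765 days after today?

Friday

Dividing 6765 by 7 gives quotient 966 and remainder 3.
Tuesday + 3 days → Friday.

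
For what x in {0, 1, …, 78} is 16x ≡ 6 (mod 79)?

The inverse of 16 mod 79 is 5 (since 16·5 = 80 ≡ 1).
Multiplying both sides by 5: x ≡ 5·6 = 30 ≡ 30 (mod 79).

30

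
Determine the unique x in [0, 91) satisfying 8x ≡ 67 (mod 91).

8⁻¹ ≡ 57 (mod 91) because 8·57 = 456 = 5·91 + 1.
So x ≡ 57·67 = 3819 ≡ 88 (mod 91).
Check: 8·88 = 704 = 7·91 + 67.

88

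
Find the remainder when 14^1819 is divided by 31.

By repeated squaring mod 31: 14^1≡14, 14^2≡10, 14^4≡7, 14^8≡18, 14^16≡14, 14^32≡10, 14^64≡7, 14^128≡18, 14^256≡14, 14^512≡10, 14^1024≡7.
1819 = 1 + 2 + 8 + 16 + 256 + 512 + 1024, so 14^1819 ≡ 14·10·18·14·14·10·7 ≡ 7 (mod 31).

7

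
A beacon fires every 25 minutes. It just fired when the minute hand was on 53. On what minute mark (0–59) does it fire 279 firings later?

279·25 = 6975.
Dividing 6975 by 60 gives quotient 116 and remainder 15.
(53 + 15) mod 60 = 8.

8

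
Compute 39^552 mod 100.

Square-and-reduce mod 100: 39^1≡39, 39^2≡21, 39^4≡41, 39^8≡81, 39^16≡61, 39^32≡21, 39^64≡41, 39^128≡81, 39^256≡61, 39^512≡21.
552 = 8 + 32 + 512, so 39^552 ≡ 81·21·21 ≡ 21 (mod 100).

21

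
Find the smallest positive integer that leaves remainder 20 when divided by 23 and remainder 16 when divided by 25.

66

Since 25·12 ≡ 1 (mod 23), take x = 16 + 25·((20−16)·12 mod 23) = 16 + 25·2 = 66.
Check: 66 mod 23 = 20, 66 mod 25 = 16.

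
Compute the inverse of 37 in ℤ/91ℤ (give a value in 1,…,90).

32

91 = 2·37 + 17
37 = 2·17 + 3
17 = 5·3 + 2
3 = 1·2 + 1
2 = 2·1 + 0
Back-substituting gives 37·32 ≡ 1 (mod 91).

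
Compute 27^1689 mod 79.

41

Successive squares of 27 mod 79: 27^1≡27, 27^2≡18, 27^4≡8, 27^8≡64, 27^16≡67, 27^32≡65, 27^64≡38, 27^128≡22, 27^256≡10, 27^512≡21, 27^1024≡46.
Since 1689 = 1 + 8 + 16 + 128 + 512 + 1024 in binary, 27^1689 ≡ 27·64·67·22·21·46 ≡ 41 (mod 79).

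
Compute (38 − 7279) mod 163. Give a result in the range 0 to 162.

7279 = 44·163 + 107, so 7279 mod 163 = 107.
(38 − 107) mod 163 = 94.

94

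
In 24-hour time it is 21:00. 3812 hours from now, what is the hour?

17

Dividing 3812 by 24 gives quotient 158 and remainder 20.
(21 + 20) mod 24 = 17.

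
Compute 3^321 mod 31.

15

By repeated squaring mod 31: 3^1≡3, 3^2≡9, 3^4≡19, 3^8≡20, 3^16≡28, 3^32≡9, 3^64≡19, 3^128≡20, 3^256≡28.
Since 321 = 1 + 64 + 256 in binary, 3^321 ≡ 3·19·28 ≡ 15 (mod 31).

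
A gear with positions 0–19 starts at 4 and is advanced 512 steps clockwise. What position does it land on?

512 − 25·20 = 12, so 512 ≡ 12 (mod 20).
(4 + 12) mod 20 = 16.

16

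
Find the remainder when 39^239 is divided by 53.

33

Square-and-reduce mod 53: 39^1≡39, 39^2≡37, 39^4≡44, 39^8≡28, 39^16≡42, 39^32≡15, 39^64≡13, 39^128≡10.
239 = 1 + 2 + 4 + 8 + 32 + 64 + 128, so 39^239 ≡ 39·37·44·28·15·13·10 ≡ 33 (mod 53).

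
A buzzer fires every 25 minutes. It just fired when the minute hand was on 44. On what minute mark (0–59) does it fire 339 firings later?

59

339·25 = 8475.
Dividing 8475 by 60 gives quotient 141 and remainder 15.
(44 + 15) mod 60 = 59.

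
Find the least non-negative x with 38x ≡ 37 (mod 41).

15

The inverse of 38 mod 41 is 27 (since 38·27 = 1026 ≡ 1).
So x ≡ 27·37 = 999 ≡ 15 (mod 41).
Check: 38·15 = 570 = 13·41 + 37.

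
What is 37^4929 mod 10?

Powers of 7 mod 10 repeat with period 4: 7, 9, 3, 1.
4929 mod 4 = 1, so the last digit matches 7^1 = 7.

7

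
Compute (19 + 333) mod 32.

Dividing 333 by 32 gives quotient 10 and remainder 13.
(19 + 13) mod 32 = 0.

0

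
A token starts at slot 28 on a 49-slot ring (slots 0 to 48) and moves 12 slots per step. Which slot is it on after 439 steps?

439·12 = 5268.
Dividing 5268 by 49 gives quotient 107 and remainder 25.
(28 + 25) mod 49 = 4.

4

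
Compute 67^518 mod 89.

Successive squares of 67 mod 89: 67^1≡67, 67^2≡39, 67^4≡8, 67^8≡64, 67^16≡2, 67^32≡4, 67^64≡16, 67^128≡78, 67^256≡32, 67^512≡45.
518 = 2 + 4 + 512, so 67^518 ≡ 39·8·45 ≡ 67 (mod 89).

67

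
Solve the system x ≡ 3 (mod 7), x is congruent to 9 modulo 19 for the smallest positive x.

66

x ≡ 3 (mod 7) gives x ∈ {3, 10, 17, 24, 31, 38, 45, 52, …}.
The first of these with x mod 19 = 9 is 66.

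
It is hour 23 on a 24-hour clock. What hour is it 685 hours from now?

Dividing 685 by 24 gives quotient 28 and remainder 13.
(23 + 13) mod 24 = 12.

12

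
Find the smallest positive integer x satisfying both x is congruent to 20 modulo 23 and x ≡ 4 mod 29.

526

Since 29·4 ≡ 1 (mod 23), take x = 4 + 29·((20−4)·4 mod 23) = 4 + 29·18 = 526.
Check: 526 mod 23 = 20, 526 mod 29 = 4.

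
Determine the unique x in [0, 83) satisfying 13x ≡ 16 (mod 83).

14

13⁻¹ ≡ 32 (mod 83) because 13·32 = 416 = 5·83 + 1.
Multiplying both sides by 32: x ≡ 32·16 = 512 ≡ 14 (mod 83).
Check: 13·14 = 182 = 2·83 + 16.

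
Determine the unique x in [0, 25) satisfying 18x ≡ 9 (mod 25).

The inverse of 18 mod 25 is 7 (since 18·7 = 126 ≡ 1).
Multiplying both sides by 7: x ≡ 7·9 = 63 ≡ 13 (mod 25).

13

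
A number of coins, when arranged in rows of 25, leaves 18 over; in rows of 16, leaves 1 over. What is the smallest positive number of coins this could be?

x ≡ 1 (mod 16) gives x ∈ {1, 17, 33, 49, 65, 81, 97, 113, …}.
The first of these with x mod 25 = 18 is 193.

193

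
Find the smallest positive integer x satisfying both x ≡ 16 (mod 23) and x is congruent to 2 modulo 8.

154

Since 8·3 ≡ 1 (mod 23), take x = 2 + 8·((16−2)·3 mod 23) = 2 + 8·19 = 154.
Check: 154 mod 23 = 16, 154 mod 8 = 2.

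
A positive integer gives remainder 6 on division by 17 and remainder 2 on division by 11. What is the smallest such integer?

57

Since 11·14 ≡ 1 (mod 17), take x = 2 + 11·((6−2)·14 mod 17) = 2 + 11·5 = 57.
Check: 57 mod 17 = 6, 57 mod 11 = 2.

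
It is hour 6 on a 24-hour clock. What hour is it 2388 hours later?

2388 = 99·24 + 12, so 2388 mod 24 = 12.
(6 + 12) mod 24 = 18.

18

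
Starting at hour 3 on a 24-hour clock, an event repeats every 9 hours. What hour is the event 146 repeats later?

21

146·9 = 1314.
1314 mod 24 = 18 (since 54·24 = 1296).
(3 + 18) mod 24 = 21.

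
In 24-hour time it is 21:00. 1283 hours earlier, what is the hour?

1283 − 53·24 = 11, so 1283 ≡ 11 (mod 24).
(21 − 11) mod 24 = 10.

10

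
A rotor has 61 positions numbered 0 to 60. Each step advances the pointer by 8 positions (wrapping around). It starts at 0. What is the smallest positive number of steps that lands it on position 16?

2

The inverse of 8 mod 61 is 23 (since 8·23 = 184 ≡ 1).
Multiplying both sides by 23: x ≡ 23·16 = 368 ≡ 2 (mod 61).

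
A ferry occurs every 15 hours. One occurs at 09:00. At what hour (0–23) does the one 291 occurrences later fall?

291·15 = 4365.
4365 mod 24 = 21 (since 181·24 = 4344).
(9 + 21) mod 24 = 6.

6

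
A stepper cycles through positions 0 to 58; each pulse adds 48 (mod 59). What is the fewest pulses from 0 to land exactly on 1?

59 = 1·48 + 11
48 = 4·11 + 4
11 = 2·4 + 3
4 = 1·3 + 1
3 = 3·1 + 0
Back-substituting gives 48·16 ≡ 1 (mod 59).

16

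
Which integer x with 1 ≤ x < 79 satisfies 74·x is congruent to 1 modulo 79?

79 = 1·74 + 5
74 = 14·5 + 4
5 = 1·4 + 1
4 = 4·1 + 0
Back-substituting gives 74·63 ≡ 1 (mod 79).

63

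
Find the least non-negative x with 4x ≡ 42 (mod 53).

The inverse of 4 mod 53 is 40 (since 4·40 = 160 ≡ 1).
So x ≡ 40·42 = 1680 ≡ 37 (mod 53).

37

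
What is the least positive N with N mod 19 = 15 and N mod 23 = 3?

72

x ≡ 15 (mod 19) gives x ∈ {15, 34, 53, 72}.
The first of these with x mod 23 = 3 is 72.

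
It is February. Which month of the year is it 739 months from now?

September

739 mod 12 = 7 (since 61·12 = 732).
February + 7 months → September.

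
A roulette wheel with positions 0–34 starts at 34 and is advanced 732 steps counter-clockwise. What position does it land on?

2

Dividing 732 by 35 gives quotient 20 and remainder 32.
(34 − 32) mod 35 = 2.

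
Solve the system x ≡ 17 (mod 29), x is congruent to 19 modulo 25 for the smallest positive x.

x ≡ 19 (mod 25) gives x ∈ {19, 44, 69, 94, 119, 144, 169, 194, …}.
The first of these with x mod 29 = 17 is 394.

394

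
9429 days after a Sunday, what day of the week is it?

9429 − 1347·7 = 0, so 9429 ≡ 0 (mod 7).
Sunday + 0 days → Sunday.

Sunday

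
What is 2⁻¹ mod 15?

2·8 = 16 = 1·15 + 1, so 2⁻¹ ≡ 8 (mod 15).

8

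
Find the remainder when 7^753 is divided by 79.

Square-and-reduce mod 79: 7^1≡7, 7^2≡49, 7^4≡31, 7^8≡13, 7^16≡11, 7^32≡42, 7^64≡26, 7^128≡44, 7^256≡40, 7^512≡20.
753 = 1 + 16 + 32 + 64 + 128 + 512, so 7^753 ≡ 7·11·42·26·44·20 ≡ 71 (mod 79).

71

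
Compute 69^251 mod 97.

78

Square-and-reduce mod 97: 69^1≡69, 69^2≡8, 69^4≡64, 69^8≡22, 69^16≡96, 69^32≡1, 69^64≡1, 69^128≡1.
251 = 1 + 2 + 8 + 16 + 32 + 64 + 128, so 69^251 ≡ 69·8·22·96·1·1·1 ≡ 78 (mod 97).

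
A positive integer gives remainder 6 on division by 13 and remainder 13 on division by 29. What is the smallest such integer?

71

x ≡ 6 (mod 13) gives x ∈ {6, 19, 32, 45, 58, 71}.
The first of these with x mod 29 = 13 is 71.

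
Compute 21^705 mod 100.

1

Square-and-reduce mod 100: 21^1≡21, 21^2≡41, 21^4≡81, 21^8≡61, 21^16≡21, 21^32≡41, 21^64≡81, 21^128≡61, 21^256≡21, 21^512≡41.
Since 705 = 1 + 64 + 128 + 512 in binary, 21^705 ≡ 21·81·61·41 ≡ 1 (mod 100).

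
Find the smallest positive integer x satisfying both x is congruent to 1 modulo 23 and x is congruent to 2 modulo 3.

x ≡ 2 (mod 3) gives x ∈ {2, 5, 8, 11, 14, 17, 20, 23, …}.
The first of these with x mod 23 = 1 is 47.

47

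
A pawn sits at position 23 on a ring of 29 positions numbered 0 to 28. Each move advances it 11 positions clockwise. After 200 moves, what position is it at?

200·11 = 2200.
2200 mod 29 = 25 (since 75·29 = 2175).
(23 + 25) mod 29 = 19.

19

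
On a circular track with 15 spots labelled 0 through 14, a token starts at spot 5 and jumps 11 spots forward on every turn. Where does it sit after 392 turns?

12

392·11 = 4312.
4312 mod 15 = 7 (since 287·15 = 4305).
(5 + 7) mod 15 = 12.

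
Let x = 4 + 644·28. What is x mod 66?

644·28 = 18032.
18032 − 273·66 = 14, so 18032 ≡ 14 (mod 66).
(4 + 14) mod 66 = 18.

18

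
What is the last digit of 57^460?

The units digit of 57^n cycles with period 4: 7, 9, 3, 1, …
460 mod 4 = 0, so the last digit matches 7^4 = 1.

1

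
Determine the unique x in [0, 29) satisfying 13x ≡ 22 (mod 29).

24

13⁻¹ ≡ 9 (mod 29) because 13·9 = 117 = 4·29 + 1.
So x ≡ 9·22 = 198 ≡ 24 (mod 29).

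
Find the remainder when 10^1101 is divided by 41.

Square-and-reduce mod 41: 10^1≡10, 10^2≡18, 10^4≡37, 10^8≡16, 10^16≡10, 10^32≡18, 10^64≡37, 10^128≡16, 10^256≡10, 10^512≡18, 10^1024≡37.
Since 1101 = 1 + 4 + 8 + 64 + 1024 in binary, 10^1101 ≡ 10·37·16·37·37 ≡ 10 (mod 41).

10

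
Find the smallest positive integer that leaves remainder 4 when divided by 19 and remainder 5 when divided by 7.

61

x ≡ 5 (mod 7) gives x ∈ {5, 12, 19, 26, 33, 40, 47, 54, …}.
The first of these with x mod 19 = 4 is 61.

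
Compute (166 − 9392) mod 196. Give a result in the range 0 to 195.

182

9392 − 47·196 = 180, so 9392 ≡ 180 (mod 196).
(166 − 180) mod 196 = 182.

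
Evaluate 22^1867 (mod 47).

By repeated squaring mod 47: 22^1≡22, 22^2≡14, 22^4≡8, 22^8≡17, 22^16≡7, 22^32≡2, 22^64≡4, 22^128≡16, 22^256≡21, 22^512≡18, 22^1024≡42.
1867 = 1 + 2 + 8 + 64 + 256 + 512 + 1024, so 22^1867 ≡ 22·14·17·4·21·18·42 ≡ 39 (mod 47).

39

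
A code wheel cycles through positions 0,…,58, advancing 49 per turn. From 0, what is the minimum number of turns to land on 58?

6

49⁻¹ ≡ 53 (mod 59) because 49·53 = 2597 = 44·59 + 1.
So x ≡ 53·58 = 3074 ≡ 6 (mod 59).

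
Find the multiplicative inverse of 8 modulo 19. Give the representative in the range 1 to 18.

12

8·12 = 96 = 5·19 + 1, so 8⁻¹ ≡ 12 (mod 19).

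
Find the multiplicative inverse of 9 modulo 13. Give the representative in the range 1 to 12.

3

9·3 = 27 = 2·13 + 1, so 9⁻¹ ≡ 3 (mod 13).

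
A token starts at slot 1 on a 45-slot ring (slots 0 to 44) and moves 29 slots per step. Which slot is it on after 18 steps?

18·29 = 522.
522 mod 45 = 27 (since 11·45 = 495).
(1 + 27) mod 45 = 28.

28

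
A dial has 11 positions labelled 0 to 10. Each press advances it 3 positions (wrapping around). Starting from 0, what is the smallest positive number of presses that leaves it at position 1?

4

3·4 = 12 = 1·11 + 1, so 3⁻¹ ≡ 4 (mod 11).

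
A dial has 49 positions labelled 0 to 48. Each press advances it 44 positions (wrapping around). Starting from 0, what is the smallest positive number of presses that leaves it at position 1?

39

44·39 = 1716 = 35·49 + 1, so 44⁻¹ ≡ 39 (mod 49).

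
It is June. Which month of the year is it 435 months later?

September

435 mod 12 = 3 (since 36·12 = 432).
June + 3 months → September.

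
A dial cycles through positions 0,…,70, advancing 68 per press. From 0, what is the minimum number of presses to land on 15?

66

68⁻¹ ≡ 47 (mod 71) because 68·47 = 3196 = 45·71 + 1.
So x ≡ 47·15 = 705 ≡ 66 (mod 71).
Check: 68·66 = 4488 = 63·71 + 15.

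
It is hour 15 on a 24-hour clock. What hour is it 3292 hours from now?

3292 = 137·24 + 4, so 3292 mod 24 = 4.
(15 + 4) mod 24 = 19.

19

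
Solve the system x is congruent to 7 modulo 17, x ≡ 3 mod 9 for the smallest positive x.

75

Since 9·2 ≡ 1 (mod 17), take x = 3 + 9·((7−3)·2 mod 17) = 3 + 9·8 = 75.
Check: 75 mod 17 = 7, 75 mod 9 = 3.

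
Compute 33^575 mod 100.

57

Successive squares of 33 mod 100: 33^1≡33, 33^2≡89, 33^4≡21, 33^8≡41, 33^16≡81, 33^32≡61, 33^64≡21, 33^128≡41, 33^256≡81, 33^512≡61.
575 = 1 + 2 + 4 + 8 + 16 + 32 + 512, so 33^575 ≡ 33·89·21·41·81·61·61 ≡ 57 (mod 100).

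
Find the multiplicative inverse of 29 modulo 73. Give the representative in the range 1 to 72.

68

73 = 2·29 + 15
29 = 1·15 + 14
15 = 1·14 + 1
14 = 14·1 + 0
Back-substituting gives 29·68 ≡ 1 (mod 73).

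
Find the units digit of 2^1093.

Powers of 2 mod 10 repeat with period 4: 2, 4, 8, 6.
1093 leaves remainder 1 on division by 4, so 2^1093 ends in 2.

2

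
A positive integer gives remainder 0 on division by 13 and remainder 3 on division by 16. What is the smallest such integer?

195

x ≡ 0 (mod 13) gives x ∈ {0, 13, 26, 39, 52, 65, 78, 91, …}.
The first of these with x mod 16 = 3 is 195.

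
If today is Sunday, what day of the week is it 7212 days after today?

Tuesday

7212 − 1030·7 = 2, so 7212 ≡ 2 (mod 7).
Sunday + 2 days → Tuesday.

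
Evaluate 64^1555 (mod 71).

Square-and-reduce mod 71: 64^1≡64, 64^2≡49, 64^4≡58, 64^8≡27, 64^16≡19, 64^32≡6, 64^64≡36, 64^128≡18, 64^256≡40, 64^512≡38, 64^1024≡24.
Since 1555 = 1 + 2 + 16 + 512 + 1024 in binary, 64^1555 ≡ 64·49·19·38·24 ≡ 48 (mod 71).

48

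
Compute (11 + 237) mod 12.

Dividing 237 by 12 gives quotient 19 and remainder 9.
(11 + 9) mod 12 = 8.

8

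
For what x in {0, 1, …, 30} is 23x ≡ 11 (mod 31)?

23⁻¹ ≡ 27 (mod 31) because 23·27 = 621 = 20·31 + 1.
So x ≡ 27·11 = 297 ≡ 18 (mod 31).

18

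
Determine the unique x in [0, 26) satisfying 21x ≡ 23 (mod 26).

The inverse of 21 mod 26 is 5 (since 21·5 = 105 ≡ 1).
Multiplying both sides by 5: x ≡ 5·23 = 115 ≡ 11 (mod 26).
Check: 21·11 = 231 = 8·26 + 23.

11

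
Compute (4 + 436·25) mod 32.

24

436·25 = 10900.
10900 − 340·32 = 20, so 10900 ≡ 20 (mod 32).
(4 + 20) mod 32 = 24.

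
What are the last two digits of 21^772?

Square-and-reduce mod 100: 21^1≡21, 21^2≡41, 21^4≡81, 21^8≡61, 21^16≡21, 21^32≡41, 21^64≡81, 21^128≡61, 21^256≡21, 21^512≡41.
Since 772 = 4 + 256 + 512 in binary, 21^772 ≡ 81·21·41 ≡ 41 (mod 100).

41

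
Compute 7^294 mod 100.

49

Square-and-reduce mod 100: 7^1≡7, 7^2≡49, 7^4≡1, 7^8≡1, 7^16≡1, 7^32≡1, 7^64≡1, 7^128≡1, 7^256≡1.
294 = 2 + 4 + 32 + 256, so 7^294 ≡ 49·1·1·1 ≡ 49 (mod 100).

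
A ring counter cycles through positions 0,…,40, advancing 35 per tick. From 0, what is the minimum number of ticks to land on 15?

18

35⁻¹ ≡ 34 (mod 41) because 35·34 = 1190 = 29·41 + 1.
Multiplying both sides by 34: x ≡ 34·15 = 510 ≡ 18 (mod 41).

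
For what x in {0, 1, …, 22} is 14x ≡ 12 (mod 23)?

The inverse of 14 mod 23 is 5 (since 14·5 = 70 ≡ 1).
So x ≡ 5·12 = 60 ≡ 14 (mod 23).
Check: 14·14 = 196 = 8·23 + 12.

14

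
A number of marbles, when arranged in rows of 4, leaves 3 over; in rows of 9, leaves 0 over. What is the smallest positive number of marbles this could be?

x ≡ 3 (mod 4) gives x ∈ {3, 7, 11, 15, 19, 23, 27}.
The first of these with x mod 9 = 0 is 27.

27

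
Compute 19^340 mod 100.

1

Successive squares of 19 mod 100: 19^1≡19, 19^2≡61, 19^4≡21, 19^8≡41, 19^16≡81, 19^32≡61, 19^64≡21, 19^128≡41, 19^256≡81.
Since 340 = 4 + 16 + 64 + 256 in binary, 19^340 ≡ 21·81·21·81 ≡ 1 (mod 100).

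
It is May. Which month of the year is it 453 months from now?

February

453 mod 12 = 9 (since 37·12 = 444).
May + 9 months → February.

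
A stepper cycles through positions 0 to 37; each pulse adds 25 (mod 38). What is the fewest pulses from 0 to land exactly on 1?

38 = 1·25 + 13
25 = 1·13 + 12
13 = 1·12 + 1
12 = 12·1 + 0
Back-substituting gives 25·35 ≡ 1 (mod 38).

35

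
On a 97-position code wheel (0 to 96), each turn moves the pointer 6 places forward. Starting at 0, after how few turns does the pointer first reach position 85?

95

6⁻¹ ≡ 81 (mod 97) because 6·81 = 486 = 5·97 + 1.
Multiplying both sides by 81: x ≡ 81·85 = 6885 ≡ 95 (mod 97).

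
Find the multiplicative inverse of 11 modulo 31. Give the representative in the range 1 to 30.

31 = 2·11 + 9
11 = 1·9 + 2
9 = 4·2 + 1
2 = 2·1 + 0
Back-substituting gives 11·17 ≡ 1 (mod 31).

17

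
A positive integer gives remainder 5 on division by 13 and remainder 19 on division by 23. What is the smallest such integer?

x ≡ 5 (mod 13) gives x ∈ {5, 18, 31, 44, 57, 70, 83, 96, …}.
The first of these with x mod 23 = 19 is 226.

226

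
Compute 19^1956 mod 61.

Successive squares of 19 mod 61: 19^1≡19, 19^2≡56, 19^4≡25, 19^8≡15, 19^16≡42, 19^32≡56, 19^64≡25, 19^128≡15, 19^256≡42, 19^512≡56, 19^1024≡25.
Since 1956 = 4 + 32 + 128 + 256 + 512 + 1024 in binary, 19^1956 ≡ 25·56·15·42·56·25 ≡ 58 (mod 61).

58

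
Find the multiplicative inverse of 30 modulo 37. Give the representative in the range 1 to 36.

21

37 = 1·30 + 7
30 = 4·7 + 2
7 = 3·2 + 1
2 = 2·1 + 0
Back-substituting gives 30·21 ≡ 1 (mod 37).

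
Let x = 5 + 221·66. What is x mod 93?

83

221·66 = 14586.
14586 − 156·93 = 78, so 14586 ≡ 78 (mod 93).
(5 + 78) mod 93 = 83.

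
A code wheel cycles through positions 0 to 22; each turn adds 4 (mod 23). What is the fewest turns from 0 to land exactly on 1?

23 = 5·4 + 3
4 = 1·3 + 1
3 = 3·1 + 0
Back-substituting gives 4·6 ≡ 1 (mod 23).

6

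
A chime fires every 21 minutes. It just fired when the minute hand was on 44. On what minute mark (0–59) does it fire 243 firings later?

47

243·21 = 5103.
5103 = 85·60 + 3, so 5103 mod 60 = 3.
(44 + 3) mod 60 = 47.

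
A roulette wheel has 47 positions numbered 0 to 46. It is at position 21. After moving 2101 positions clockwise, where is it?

2101 = 44·47 + 33, so 2101 mod 47 = 33.
(21 + 33) mod 47 = 7.

7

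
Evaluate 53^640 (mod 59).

36

Successive squares of 53 mod 59: 53^1≡53, 53^2≡36, 53^4≡57, 53^8≡4, 53^16≡16, 53^32≡20, 53^64≡46, 53^128≡51, 53^256≡5, 53^512≡25.
Since 640 = 128 + 512 in binary, 53^640 ≡ 51·25 ≡ 36 (mod 59).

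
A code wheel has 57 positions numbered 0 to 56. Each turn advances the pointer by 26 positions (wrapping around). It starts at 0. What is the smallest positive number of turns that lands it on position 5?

55

26⁻¹ ≡ 11 (mod 57) because 26·11 = 286 = 5·57 + 1.
Multiplying both sides by 11: x ≡ 11·5 = 55 ≡ 55 (mod 57).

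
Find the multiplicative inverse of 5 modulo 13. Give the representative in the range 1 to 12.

8

13 = 2·5 + 3
5 = 1·3 + 2
3 = 1·2 + 1
2 = 2·1 + 0
Back-substituting gives 5·8 ≡ 1 (mod 13).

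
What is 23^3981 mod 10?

Powers of 3 mod 10 repeat with period 4: 3, 9, 7, 1.
3981 leaves remainder 1 on division by 4, so 23^3981 ends in 3.

3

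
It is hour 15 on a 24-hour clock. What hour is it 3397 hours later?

3397 − 141·24 = 13, so 3397 ≡ 13 (mod 24).
(15 + 13) mod 24 = 4.

4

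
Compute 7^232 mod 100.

Successive squares of 7 mod 100: 7^1≡7, 7^2≡49, 7^4≡1, 7^8≡1, 7^16≡1, 7^32≡1, 7^64≡1, 7^128≡1.
232 = 8 + 32 + 64 + 128, so 7^232 ≡ 1·1·1·1 ≡ 1 (mod 100).

1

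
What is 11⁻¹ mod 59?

43

11·43 = 473 = 8·59 + 1, so 11⁻¹ ≡ 43 (mod 59).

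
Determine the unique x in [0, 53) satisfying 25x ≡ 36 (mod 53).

29

The inverse of 25 mod 53 is 17 (since 25·17 = 425 ≡ 1).
Multiplying both sides by 17: x ≡ 17·36 = 612 ≡ 29 (mod 53).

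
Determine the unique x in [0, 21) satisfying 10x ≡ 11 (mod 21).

20

The inverse of 10 mod 21 is 19 (since 10·19 = 190 ≡ 1).
Multiplying both sides by 19: x ≡ 19·11 = 209 ≡ 20 (mod 21).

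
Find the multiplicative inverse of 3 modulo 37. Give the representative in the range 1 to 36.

37 = 12·3 + 1
3 = 3·1 + 0
Back-substituting gives 3·25 ≡ 1 (mod 37).

25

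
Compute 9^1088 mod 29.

25

By repeated squaring mod 29: 9^1≡9, 9^2≡23, 9^4≡7, 9^8≡20, 9^16≡23, 9^32≡7, 9^64≡20, 9^128≡23, 9^256≡7, 9^512≡20, 9^1024≡23.
Since 1088 = 64 + 1024 in binary, 9^1088 ≡ 20·23 ≡ 25 (mod 29).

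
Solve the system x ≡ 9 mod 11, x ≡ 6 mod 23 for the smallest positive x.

75

Since 23·1 ≡ 1 (mod 11), take x = 6 + 23·((9−6)·1 mod 11) = 6 + 23·3 = 75.
Check: 75 mod 11 = 9, 75 mod 23 = 6.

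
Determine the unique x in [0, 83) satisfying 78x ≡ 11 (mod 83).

31

The inverse of 78 mod 83 is 33 (since 78·33 = 2574 ≡ 1).
Multiplying both sides by 33: x ≡ 33·11 = 363 ≡ 31 (mod 83).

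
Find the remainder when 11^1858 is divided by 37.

26

Square-and-reduce mod 37: 11^1≡11, 11^2≡10, 11^4≡26, 11^8≡10, 11^16≡26, 11^32≡10, 11^64≡26, 11^128≡10, 11^256≡26, 11^512≡10, 11^1024≡26.
Since 1858 = 2 + 64 + 256 + 512 + 1024 in binary, 11^1858 ≡ 10·26·26·10·26 ≡ 26 (mod 37).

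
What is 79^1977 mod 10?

9

Last digits of 9^n: 9, 1 (period 2).
1977 leaves remainder 1 on division by 2, so 79^1977 ends in 9.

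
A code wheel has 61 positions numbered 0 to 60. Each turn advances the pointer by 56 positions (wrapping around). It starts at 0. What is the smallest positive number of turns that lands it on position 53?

The inverse of 56 mod 61 is 12 (since 56·12 = 672 ≡ 1).
So x ≡ 12·53 = 636 ≡ 26 (mod 61).
Check: 56·26 = 1456 = 23·61 + 53.

26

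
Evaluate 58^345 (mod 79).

69

By repeated squaring mod 79: 58^1≡58, 58^2≡46, 58^4≡62, 58^8≡52, 58^16≡18, 58^32≡8, 58^64≡64, 58^128≡67, 58^256≡65.
345 = 1 + 8 + 16 + 64 + 256, so 58^345 ≡ 58·52·18·64·65 ≡ 69 (mod 79).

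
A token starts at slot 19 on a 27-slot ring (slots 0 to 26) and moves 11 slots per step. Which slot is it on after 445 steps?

445·11 = 4895.
4895 − 181·27 = 8, so 4895 ≡ 8 (mod 27).
(19 + 8) mod 27 = 0.

0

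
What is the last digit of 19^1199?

9

Last digits of 9^n: 9, 1 (period 2).
1199 mod 2 = 1, so the last digit matches 9^1 = 9.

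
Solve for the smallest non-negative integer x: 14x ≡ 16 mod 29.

14⁻¹ ≡ 27 (mod 29) because 14·27 = 378 = 13·29 + 1.
Multiplying both sides by 27: x ≡ 27·16 = 432 ≡ 26 (mod 29).

26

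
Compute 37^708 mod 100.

Square-and-reduce mod 100: 37^1≡37, 37^2≡69, 37^4≡61, 37^8≡21, 37^16≡41, 37^32≡81, 37^64≡61, 37^128≡21, 37^256≡41, 37^512≡81.
708 = 4 + 64 + 128 + 512, so 37^708 ≡ 61·61·21·81 ≡ 21 (mod 100).

21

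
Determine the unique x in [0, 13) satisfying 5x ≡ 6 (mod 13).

9

The inverse of 5 mod 13 is 8 (since 5·8 = 40 ≡ 1).
Multiplying both sides by 8: x ≡ 8·6 = 48 ≡ 9 (mod 13).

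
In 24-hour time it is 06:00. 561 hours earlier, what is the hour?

Dividing 561 by 24 gives quotient 23 and remainder 9.
(6 − 9) mod 24 = 21.

21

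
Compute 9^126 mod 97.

Successive squares of 9 mod 97: 9^1≡9, 9^2≡81, 9^4≡62, 9^8≡61, 9^16≡35, 9^32≡61, 9^64≡35.
126 = 2 + 4 + 8 + 16 + 32 + 64, so 9^126 ≡ 81·62·61·35·61·35 ≡ 75 (mod 97).

75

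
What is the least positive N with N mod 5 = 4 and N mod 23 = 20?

x ≡ 4 (mod 5) gives x ∈ {4, 9, 14, 19, 24, 29, 34, 39, …}.
The first of these with x mod 23 = 20 is 89.

89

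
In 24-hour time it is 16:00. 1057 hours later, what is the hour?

17

1057 mod 24 = 1 (since 44·24 = 1056).
(16 + 1) mod 24 = 17.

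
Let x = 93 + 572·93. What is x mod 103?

38

572·93 = 53196.
Dividing 53196 by 103 gives quotient 516 and remainder 48.
(93 + 48) mod 103 = 38.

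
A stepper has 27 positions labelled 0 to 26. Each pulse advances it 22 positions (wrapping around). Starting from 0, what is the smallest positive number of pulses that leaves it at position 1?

27 = 1·22 + 5
22 = 4·5 + 2
5 = 2·2 + 1
2 = 2·1 + 0
Back-substituting gives 22·16 ≡ 1 (mod 27).

16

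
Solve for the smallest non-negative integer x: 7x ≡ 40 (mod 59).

The inverse of 7 mod 59 is 17 (since 7·17 = 119 ≡ 1).
So x ≡ 17·40 = 680 ≡ 31 (mod 59).

31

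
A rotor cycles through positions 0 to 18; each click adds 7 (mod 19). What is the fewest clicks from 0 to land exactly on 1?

11

7·11 = 77 = 4·19 + 1, so 7⁻¹ ≡ 11 (mod 19).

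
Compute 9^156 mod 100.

41

Successive squares of 9 mod 100: 9^1≡9, 9^2≡81, 9^4≡61, 9^8≡21, 9^16≡41, 9^32≡81, 9^64≡61, 9^128≡21.
156 = 4 + 8 + 16 + 128, so 9^156 ≡ 61·21·41·21 ≡ 41 (mod 100).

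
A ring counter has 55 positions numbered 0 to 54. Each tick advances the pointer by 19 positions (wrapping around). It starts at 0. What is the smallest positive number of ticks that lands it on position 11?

19⁻¹ ≡ 29 (mod 55) because 19·29 = 551 = 10·55 + 1.
So x ≡ 29·11 = 319 ≡ 44 (mod 55).
Check: 19·44 = 836 = 15·55 + 11.

44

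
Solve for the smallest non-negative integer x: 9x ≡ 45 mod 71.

5

The inverse of 9 mod 71 is 8 (since 9·8 = 72 ≡ 1).
So x ≡ 8·45 = 360 ≡ 5 (mod 71).
Check: 9·5 = 45 = 0·71 + 45.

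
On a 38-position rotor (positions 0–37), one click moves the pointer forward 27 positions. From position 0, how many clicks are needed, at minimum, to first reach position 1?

38 = 1·27 + 11
27 = 2·11 + 5
11 = 2·5 + 1
5 = 5·1 + 0
Back-substituting gives 27·31 ≡ 1 (mod 38).

31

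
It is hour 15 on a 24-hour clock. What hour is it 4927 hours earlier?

8

4927 = 205·24 + 7, so 4927 mod 24 = 7.
(15 − 7) mod 24 = 8.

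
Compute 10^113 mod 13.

By repeated squaring mod 13: 10^1≡10, 10^2≡9, 10^4≡3, 10^8≡9, 10^16≡3, 10^32≡9, 10^64≡3.
Since 113 = 1 + 16 + 32 + 64 in binary, 10^113 ≡ 10·3·9·3 ≡ 4 (mod 13).

4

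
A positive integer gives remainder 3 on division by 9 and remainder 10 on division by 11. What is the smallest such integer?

21

x ≡ 3 (mod 9) gives x ∈ {3, 12, 21}.
The first of these with x mod 11 = 10 is 21.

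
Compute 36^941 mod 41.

By repeated squaring mod 41: 36^1≡36, 36^2≡25, 36^4≡10, 36^8≡18, 36^16≡37, 36^32≡16, 36^64≡10, 36^128≡18, 36^256≡37, 36^512≡16.
Since 941 = 1 + 4 + 8 + 32 + 128 + 256 + 512 in binary, 36^941 ≡ 36·10·18·16·18·37·16 ≡ 36 (mod 41).

36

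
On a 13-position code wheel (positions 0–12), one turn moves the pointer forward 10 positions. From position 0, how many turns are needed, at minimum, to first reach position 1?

4

13 = 1·10 + 3
10 = 3·3 + 1
3 = 3·1 + 0
Back-substituting gives 10·4 ≡ 1 (mod 13).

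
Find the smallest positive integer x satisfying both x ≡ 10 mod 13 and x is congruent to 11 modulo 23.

218

x ≡ 10 (mod 13) gives x ∈ {10, 23, 36, 49, 62, 75, 88, 101, …}.
The first of these with x mod 23 = 11 is 218.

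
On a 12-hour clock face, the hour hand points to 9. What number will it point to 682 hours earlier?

11

Dividing 682 by 12 gives quotient 56 and remainder 10.
9 − 10 → 11 on a 12-hour dial.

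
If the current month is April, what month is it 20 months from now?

20 mod 12 = 8 (since 1·12 = 12).
April + 8 months → December.

December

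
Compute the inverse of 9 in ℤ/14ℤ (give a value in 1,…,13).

14 = 1·9 + 5
9 = 1·5 + 4
5 = 1·4 + 1
4 = 4·1 + 0
Back-substituting gives 9·11 ≡ 1 (mod 14).

11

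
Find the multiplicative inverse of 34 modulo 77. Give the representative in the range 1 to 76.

34·34 = 1156 = 15·77 + 1, so 34⁻¹ ≡ 34 (mod 77).

34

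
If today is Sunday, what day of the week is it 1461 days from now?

1461 − 208·7 = 5, so 1461 ≡ 5 (mod 7).
Sunday + 5 days → Friday.

Friday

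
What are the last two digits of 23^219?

By repeated squaring mod 100: 23^1≡23, 23^2≡29, 23^4≡41, 23^8≡81, 23^16≡61, 23^32≡21, 23^64≡41, 23^128≡81.
219 = 1 + 2 + 8 + 16 + 64 + 128, so 23^219 ≡ 23·29·81·61·41·81 ≡ 87 (mod 100).

87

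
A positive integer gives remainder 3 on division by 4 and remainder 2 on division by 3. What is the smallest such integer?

x ≡ 2 (mod 3) gives x ∈ {2, 5, 8, 11}.
The first of these with x mod 4 = 3 is 11.

11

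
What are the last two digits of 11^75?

Square-and-reduce mod 100: 11^1≡11, 11^2≡21, 11^4≡41, 11^8≡81, 11^16≡61, 11^32≡21, 11^64≡41.
Since 75 = 1 + 2 + 8 + 64 in binary, 11^75 ≡ 11·21·81·41 ≡ 51 (mod 100).

51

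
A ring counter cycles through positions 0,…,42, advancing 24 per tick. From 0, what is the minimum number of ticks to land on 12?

22

24⁻¹ ≡ 9 (mod 43) because 24·9 = 216 = 5·43 + 1.
Multiplying both sides by 9: x ≡ 9·12 = 108 ≡ 22 (mod 43).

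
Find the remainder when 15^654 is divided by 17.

13

Successive squares of 15 mod 17: 15^1≡15, 15^2≡4, 15^4≡16, 15^8≡1, 15^16≡1, 15^32≡1, 15^64≡1, 15^128≡1, 15^256≡1, 15^512≡1.
Since 654 = 2 + 4 + 8 + 128 + 512 in binary, 15^654 ≡ 4·16·1·1·1 ≡ 13 (mod 17).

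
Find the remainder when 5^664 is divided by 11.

By repeated squaring mod 11: 5^1≡5, 5^2≡3, 5^4≡9, 5^8≡4, 5^16≡5, 5^32≡3, 5^64≡9, 5^128≡4, 5^256≡5, 5^512≡3.
Since 664 = 8 + 16 + 128 + 512 in binary, 5^664 ≡ 4·5·4·3 ≡ 9 (mod 11).

9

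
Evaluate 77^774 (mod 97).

Successive squares of 77 mod 97: 77^1≡77, 77^2≡12, 77^4≡47, 77^8≡75, 77^16≡96, 77^32≡1, 77^64≡1, 77^128≡1, 77^256≡1, 77^512≡1.
774 = 2 + 4 + 256 + 512, so 77^774 ≡ 12·47·1·1 ≡ 79 (mod 97).

79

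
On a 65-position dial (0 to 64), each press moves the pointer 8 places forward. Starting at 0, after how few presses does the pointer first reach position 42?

54

The inverse of 8 mod 65 is 57 (since 8·57 = 456 ≡ 1).
Multiplying both sides by 57: x ≡ 57·42 = 2394 ≡ 54 (mod 65).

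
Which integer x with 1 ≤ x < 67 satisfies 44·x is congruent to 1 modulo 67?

32

44·32 = 1408 = 21·67 + 1, so 44⁻¹ ≡ 32 (mod 67).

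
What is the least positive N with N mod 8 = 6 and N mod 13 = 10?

62

x ≡ 6 (mod 8) gives x ∈ {6, 14, 22, 30, 38, 46, 54, 62}.
The first of these with x mod 13 = 10 is 62.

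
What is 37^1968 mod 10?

1

Last digits of 7^n: 7, 9, 3, 1 (period 4).
1968 mod 4 = 0, so the last digit matches 7^4 = 1.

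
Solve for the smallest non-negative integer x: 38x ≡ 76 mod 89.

2

The inverse of 38 mod 89 is 82 (since 38·82 = 3116 ≡ 1).
So x ≡ 82·76 = 6232 ≡ 2 (mod 89).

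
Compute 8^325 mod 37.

8

Successive squares of 8 mod 37: 8^1≡8, 8^2≡27, 8^4≡26, 8^8≡10, 8^16≡26, 8^32≡10, 8^64≡26, 8^128≡10, 8^256≡26.
325 = 1 + 4 + 64 + 256, so 8^325 ≡ 8·26·26·26 ≡ 8 (mod 37).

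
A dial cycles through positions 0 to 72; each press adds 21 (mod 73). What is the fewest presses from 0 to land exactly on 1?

21·7 = 147 = 2·73 + 1, so 21⁻¹ ≡ 7 (mod 73).

7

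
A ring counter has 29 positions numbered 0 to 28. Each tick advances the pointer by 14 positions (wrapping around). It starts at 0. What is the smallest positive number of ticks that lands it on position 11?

14⁻¹ ≡ 27 (mod 29) because 14·27 = 378 = 13·29 + 1.
Multiplying both sides by 27: x ≡ 27·11 = 297 ≡ 7 (mod 29).
Check: 14·7 = 98 = 3·29 + 11.

7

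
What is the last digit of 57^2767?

The units digit of 57^n cycles with period 4: 7, 9, 3, 1, …
2767 mod 4 = 3, so the last digit matches 7^3 = 3.

3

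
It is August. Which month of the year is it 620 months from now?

April

620 − 51·12 = 8, so 620 ≡ 8 (mod 12).
August + 8 months → April.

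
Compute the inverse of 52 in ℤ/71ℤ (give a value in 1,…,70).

56

71 = 1·52 + 19
52 = 2·19 + 14
19 = 1·14 + 5
14 = 2·5 + 4
5 = 1·4 + 1
4 = 4·1 + 0
Back-substituting gives 52·56 ≡ 1 (mod 71).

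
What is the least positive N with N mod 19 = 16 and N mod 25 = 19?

244

Since 25·16 ≡ 1 (mod 19), take x = 19 + 25·((16−19)·16 mod 19) = 19 + 25·9 = 244.
Check: 244 mod 19 = 16, 244 mod 25 = 19.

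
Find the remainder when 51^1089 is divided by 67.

66

By repeated squaring mod 67: 51^1≡51, 51^2≡55, 51^4≡10, 51^8≡33, 51^16≡17, 51^32≡21, 51^64≡39, 51^128≡47, 51^256≡65, 51^512≡4, 51^1024≡16.
Since 1089 = 1 + 64 + 1024 in binary, 51^1089 ≡ 51·39·16 ≡ 66 (mod 67).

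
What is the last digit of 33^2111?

The units digit of 33^n cycles with period 4: 3, 9, 7, 1, …
2111 mod 4 = 3, so the last digit matches 3^3 = 7.

7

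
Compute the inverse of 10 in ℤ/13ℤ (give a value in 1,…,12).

4

10·4 = 40 = 3·13 + 1, so 10⁻¹ ≡ 4 (mod 13).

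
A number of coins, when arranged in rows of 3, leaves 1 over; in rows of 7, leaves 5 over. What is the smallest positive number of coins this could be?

19

Since 7·1 ≡ 1 (mod 3), take x = 5 + 7·((1−5)·1 mod 3) = 5 + 7·2 = 19.
Check: 19 mod 3 = 1, 19 mod 7 = 5.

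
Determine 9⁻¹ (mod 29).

29 = 3·9 + 2
9 = 4·2 + 1
2 = 2·1 + 0
Back-substituting gives 9·13 ≡ 1 (mod 29).

13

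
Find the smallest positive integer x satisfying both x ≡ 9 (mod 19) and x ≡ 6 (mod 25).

256

Since 25·16 ≡ 1 (mod 19), take x = 6 + 25·((9−6)·16 mod 19) = 6 + 25·10 = 256.
Check: 256 mod 19 = 9, 256 mod 25 = 6.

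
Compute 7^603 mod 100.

Successive squares of 7 mod 100: 7^1≡7, 7^2≡49, 7^4≡1, 7^8≡1, 7^16≡1, 7^32≡1, 7^64≡1, 7^128≡1, 7^256≡1, 7^512≡1.
603 = 1 + 2 + 8 + 16 + 64 + 512, so 7^603 ≡ 7·49·1·1·1·1 ≡ 43 (mod 100).

43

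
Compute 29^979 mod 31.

Successive squares of 29 mod 31: 29^1≡29, 29^2≡4, 29^4≡16, 29^8≡8, 29^16≡2, 29^32≡4, 29^64≡16, 29^128≡8, 29^256≡2, 29^512≡4.
979 = 1 + 2 + 16 + 64 + 128 + 256 + 512, so 29^979 ≡ 29·4·2·16·8·2·4 ≡ 15 (mod 31).

15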